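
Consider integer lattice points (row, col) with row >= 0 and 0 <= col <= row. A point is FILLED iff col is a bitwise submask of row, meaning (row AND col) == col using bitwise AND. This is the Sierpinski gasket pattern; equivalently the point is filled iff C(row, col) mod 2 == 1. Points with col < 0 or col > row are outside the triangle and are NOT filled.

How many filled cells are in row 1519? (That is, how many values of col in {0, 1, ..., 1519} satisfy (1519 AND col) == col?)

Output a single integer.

Answer: 512

Derivation:
1519 in binary = 10111101111
popcount(1519) = number of 1-bits in 10111101111 = 9
A col c satisfies (1519 AND c) == c iff every set bit of c is also set in 1519; each of the 9 set bits of 1519 can independently be on or off in c.
count = 2^9 = 512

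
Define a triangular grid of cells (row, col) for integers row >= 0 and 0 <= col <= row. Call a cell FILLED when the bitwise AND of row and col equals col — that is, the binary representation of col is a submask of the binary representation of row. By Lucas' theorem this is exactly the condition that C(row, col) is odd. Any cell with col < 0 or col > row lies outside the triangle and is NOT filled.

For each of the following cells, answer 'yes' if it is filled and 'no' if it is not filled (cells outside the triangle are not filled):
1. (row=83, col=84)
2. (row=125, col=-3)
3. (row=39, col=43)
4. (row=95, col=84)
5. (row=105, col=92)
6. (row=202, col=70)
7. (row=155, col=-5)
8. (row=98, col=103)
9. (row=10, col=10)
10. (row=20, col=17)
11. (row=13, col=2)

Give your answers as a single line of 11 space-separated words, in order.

Answer: no no no yes no no no no yes no no

Derivation:
(83,84): col outside [0, 83] -> not filled
(125,-3): col outside [0, 125] -> not filled
(39,43): col outside [0, 39] -> not filled
(95,84): row=0b1011111, col=0b1010100, row AND col = 0b1010100 = 84; 84 == 84 -> filled
(105,92): row=0b1101001, col=0b1011100, row AND col = 0b1001000 = 72; 72 != 92 -> empty
(202,70): row=0b11001010, col=0b1000110, row AND col = 0b1000010 = 66; 66 != 70 -> empty
(155,-5): col outside [0, 155] -> not filled
(98,103): col outside [0, 98] -> not filled
(10,10): row=0b1010, col=0b1010, row AND col = 0b1010 = 10; 10 == 10 -> filled
(20,17): row=0b10100, col=0b10001, row AND col = 0b10000 = 16; 16 != 17 -> empty
(13,2): row=0b1101, col=0b10, row AND col = 0b0 = 0; 0 != 2 -> empty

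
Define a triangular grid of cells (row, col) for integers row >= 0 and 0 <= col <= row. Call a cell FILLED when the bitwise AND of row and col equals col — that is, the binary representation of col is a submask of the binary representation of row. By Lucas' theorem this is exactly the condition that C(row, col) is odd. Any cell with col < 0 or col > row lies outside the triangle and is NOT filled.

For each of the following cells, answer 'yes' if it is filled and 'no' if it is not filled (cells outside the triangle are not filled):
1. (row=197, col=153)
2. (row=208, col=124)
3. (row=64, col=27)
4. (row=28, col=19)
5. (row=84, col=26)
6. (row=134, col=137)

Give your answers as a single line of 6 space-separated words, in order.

(197,153): row=0b11000101, col=0b10011001, row AND col = 0b10000001 = 129; 129 != 153 -> empty
(208,124): row=0b11010000, col=0b1111100, row AND col = 0b1010000 = 80; 80 != 124 -> empty
(64,27): row=0b1000000, col=0b11011, row AND col = 0b0 = 0; 0 != 27 -> empty
(28,19): row=0b11100, col=0b10011, row AND col = 0b10000 = 16; 16 != 19 -> empty
(84,26): row=0b1010100, col=0b11010, row AND col = 0b10000 = 16; 16 != 26 -> empty
(134,137): col outside [0, 134] -> not filled

Answer: no no no no no no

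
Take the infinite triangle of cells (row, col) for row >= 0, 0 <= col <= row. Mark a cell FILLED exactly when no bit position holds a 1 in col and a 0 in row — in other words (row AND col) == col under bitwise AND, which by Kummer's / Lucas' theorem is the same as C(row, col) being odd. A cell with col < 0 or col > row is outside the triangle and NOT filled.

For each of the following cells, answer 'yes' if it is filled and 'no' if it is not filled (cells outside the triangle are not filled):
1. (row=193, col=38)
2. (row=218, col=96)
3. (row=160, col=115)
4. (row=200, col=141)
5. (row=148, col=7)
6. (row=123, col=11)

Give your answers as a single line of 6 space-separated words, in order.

Answer: no no no no no yes

Derivation:
(193,38): row=0b11000001, col=0b100110, row AND col = 0b0 = 0; 0 != 38 -> empty
(218,96): row=0b11011010, col=0b1100000, row AND col = 0b1000000 = 64; 64 != 96 -> empty
(160,115): row=0b10100000, col=0b1110011, row AND col = 0b100000 = 32; 32 != 115 -> empty
(200,141): row=0b11001000, col=0b10001101, row AND col = 0b10001000 = 136; 136 != 141 -> empty
(148,7): row=0b10010100, col=0b111, row AND col = 0b100 = 4; 4 != 7 -> empty
(123,11): row=0b1111011, col=0b1011, row AND col = 0b1011 = 11; 11 == 11 -> filled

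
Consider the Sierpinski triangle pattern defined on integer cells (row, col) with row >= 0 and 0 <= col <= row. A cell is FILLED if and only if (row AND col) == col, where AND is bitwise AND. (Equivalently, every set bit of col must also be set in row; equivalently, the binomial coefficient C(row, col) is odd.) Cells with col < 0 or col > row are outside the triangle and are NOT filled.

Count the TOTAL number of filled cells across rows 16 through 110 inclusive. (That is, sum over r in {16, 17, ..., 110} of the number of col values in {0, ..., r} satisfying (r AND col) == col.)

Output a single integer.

r16=10000 pc1: +2 =2
r17=10001 pc2: +4 =6
r18=10010 pc2: +4 =10
r19=10011 pc3: +8 =18
r20=10100 pc2: +4 =22
r21=10101 pc3: +8 =30
r22=10110 pc3: +8 =38
r23=10111 pc4: +16 =54
r24=11000 pc2: +4 =58
r25=11001 pc3: +8 =66
r26=11010 pc3: +8 =74
r27=11011 pc4: +16 =90
r28=11100 pc3: +8 =98
r29=11101 pc4: +16 =114
r30=11110 pc4: +16 =130
r31=11111 pc5: +32 =162
r32=100000 pc1: +2 =164
r33=100001 pc2: +4 =168
r34=100010 pc2: +4 =172
r35=100011 pc3: +8 =180
r36=100100 pc2: +4 =184
r37=100101 pc3: +8 =192
r38=100110 pc3: +8 =200
r39=100111 pc4: +16 =216
r40=101000 pc2: +4 =220
r41=101001 pc3: +8 =228
r42=101010 pc3: +8 =236
r43=101011 pc4: +16 =252
r44=101100 pc3: +8 =260
r45=101101 pc4: +16 =276
r46=101110 pc4: +16 =292
r47=101111 pc5: +32 =324
r48=110000 pc2: +4 =328
r49=110001 pc3: +8 =336
r50=110010 pc3: +8 =344
r51=110011 pc4: +16 =360
r52=110100 pc3: +8 =368
r53=110101 pc4: +16 =384
r54=110110 pc4: +16 =400
r55=110111 pc5: +32 =432
r56=111000 pc3: +8 =440
r57=111001 pc4: +16 =456
r58=111010 pc4: +16 =472
r59=111011 pc5: +32 =504
r60=111100 pc4: +16 =520
r61=111101 pc5: +32 =552
r62=111110 pc5: +32 =584
r63=111111 pc6: +64 =648
r64=1000000 pc1: +2 =650
r65=1000001 pc2: +4 =654
r66=1000010 pc2: +4 =658
r67=1000011 pc3: +8 =666
r68=1000100 pc2: +4 =670
r69=1000101 pc3: +8 =678
r70=1000110 pc3: +8 =686
r71=1000111 pc4: +16 =702
r72=1001000 pc2: +4 =706
r73=1001001 pc3: +8 =714
r74=1001010 pc3: +8 =722
r75=1001011 pc4: +16 =738
r76=1001100 pc3: +8 =746
r77=1001101 pc4: +16 =762
r78=1001110 pc4: +16 =778
r79=1001111 pc5: +32 =810
r80=1010000 pc2: +4 =814
r81=1010001 pc3: +8 =822
r82=1010010 pc3: +8 =830
r83=1010011 pc4: +16 =846
r84=1010100 pc3: +8 =854
r85=1010101 pc4: +16 =870
r86=1010110 pc4: +16 =886
r87=1010111 pc5: +32 =918
r88=1011000 pc3: +8 =926
r89=1011001 pc4: +16 =942
r90=1011010 pc4: +16 =958
r91=1011011 pc5: +32 =990
r92=1011100 pc4: +16 =1006
r93=1011101 pc5: +32 =1038
r94=1011110 pc5: +32 =1070
r95=1011111 pc6: +64 =1134
r96=1100000 pc2: +4 =1138
r97=1100001 pc3: +8 =1146
r98=1100010 pc3: +8 =1154
r99=1100011 pc4: +16 =1170
r100=1100100 pc3: +8 =1178
r101=1100101 pc4: +16 =1194
r102=1100110 pc4: +16 =1210
r103=1100111 pc5: +32 =1242
r104=1101000 pc3: +8 =1250
r105=1101001 pc4: +16 =1266
r106=1101010 pc4: +16 =1282
r107=1101011 pc5: +32 =1314
r108=1101100 pc4: +16 =1330
r109=1101101 pc5: +32 =1362
r110=1101110 pc5: +32 =1394

Answer: 1394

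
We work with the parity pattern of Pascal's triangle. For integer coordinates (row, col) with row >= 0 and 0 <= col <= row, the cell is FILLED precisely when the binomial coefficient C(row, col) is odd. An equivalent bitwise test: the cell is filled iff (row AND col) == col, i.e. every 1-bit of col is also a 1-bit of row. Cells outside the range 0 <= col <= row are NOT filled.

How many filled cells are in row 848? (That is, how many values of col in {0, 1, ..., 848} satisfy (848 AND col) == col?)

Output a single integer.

848 in binary = 1101010000
popcount(848) = number of 1-bits in 1101010000 = 4
A col c satisfies (848 AND c) == c iff every set bit of c is also set in 848; each of the 4 set bits of 848 can independently be on or off in c.
count = 2^4 = 16

Answer: 16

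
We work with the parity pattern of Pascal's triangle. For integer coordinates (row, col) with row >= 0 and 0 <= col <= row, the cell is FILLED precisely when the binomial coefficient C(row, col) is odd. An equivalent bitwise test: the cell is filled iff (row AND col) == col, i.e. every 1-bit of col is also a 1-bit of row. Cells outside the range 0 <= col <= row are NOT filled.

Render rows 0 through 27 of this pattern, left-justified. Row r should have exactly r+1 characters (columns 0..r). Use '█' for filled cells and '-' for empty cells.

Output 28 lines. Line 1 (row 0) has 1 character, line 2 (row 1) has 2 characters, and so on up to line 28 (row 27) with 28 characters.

Answer: █
██
█-█
████
█---█
██--██
█-█-█-█
████████
█-------█
██------██
█-█-----█-█
████----████
█---█---█---█
██--██--██--██
█-█-█-█-█-█-█-█
████████████████
█---------------█
██--------------██
█-█-------------█-█
████------------████
█---█-----------█---█
██--██----------██--██
█-█-█-█---------█-█-█-█
████████--------████████
█-------█-------█-------█
██------██------██------██
█-█-----█-█-----█-█-----█-█
████----████----████----████

Derivation:
r0=0: █
r1=1: ██
r2=10: █-█
r3=11: ████
r4=100: █---█
r5=101: ██--██
r6=110: █-█-█-█
r7=111: ████████
r8=1000: █-------█
r9=1001: ██------██
r10=1010: █-█-----█-█
r11=1011: ████----████
r12=1100: █---█---█---█
r13=1101: ██--██--██--██
r14=1110: █-█-█-█-█-█-█-█
r15=1111: ████████████████
r16=10000: █---------------█
r17=10001: ██--------------██
r18=10010: █-█-------------█-█
r19=10011: ████------------████
r20=10100: █---█-----------█---█
r21=10101: ██--██----------██--██
r22=10110: █-█-█-█---------█-█-█-█
r23=10111: ████████--------████████
r24=11000: █-------█-------█-------█
r25=11001: ██------██------██------██
r26=11010: █-█-----█-█-----█-█-----█-█
r27=11011: ████----████----████----████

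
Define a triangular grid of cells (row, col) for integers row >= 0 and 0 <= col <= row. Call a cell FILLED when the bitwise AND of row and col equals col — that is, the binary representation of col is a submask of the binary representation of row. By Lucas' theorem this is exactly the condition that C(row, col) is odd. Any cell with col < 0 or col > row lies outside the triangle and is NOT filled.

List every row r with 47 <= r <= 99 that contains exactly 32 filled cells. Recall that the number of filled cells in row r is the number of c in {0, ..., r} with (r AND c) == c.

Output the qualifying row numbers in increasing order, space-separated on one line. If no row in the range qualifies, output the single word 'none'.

Row r has 2^popcount(r) filled cells, so we need popcount(r) = log2(32) = 5.
Scan r = 47..99 and keep those with exactly 5 one-bits:
r=47=101111 popcount=5 -> KEEP
r=48=110000 popcount=2 -> skip
r=49=110001 popcount=3 -> skip
r=50=110010 popcount=3 -> skip
r=51=110011 popcount=4 -> skip
r=52=110100 popcount=3 -> skip
r=53=110101 popcount=4 -> skip
r=54=110110 popcount=4 -> skip
r=55=110111 popcount=5 -> KEEP
r=56=111000 popcount=3 -> skip
r=57=111001 popcount=4 -> skip
r=58=111010 popcount=4 -> skip
r=59=111011 popcount=5 -> KEEP
r=60=111100 popcount=4 -> skip
r=61=111101 popcount=5 -> KEEP
r=62=111110 popcount=5 -> KEEP
r=63=111111 popcount=6 -> skip
r=64=1000000 popcount=1 -> skip
r=65=1000001 popcount=2 -> skip
r=66=1000010 popcount=2 -> skip
r=67=1000011 popcount=3 -> skip
r=68=1000100 popcount=2 -> skip
r=69=1000101 popcount=3 -> skip
r=70=1000110 popcount=3 -> skip
r=71=1000111 popcount=4 -> skip
r=72=1001000 popcount=2 -> skip
r=73=1001001 popcount=3 -> skip
r=74=1001010 popcount=3 -> skip
r=75=1001011 popcount=4 -> skip
r=76=1001100 popcount=3 -> skip
r=77=1001101 popcount=4 -> skip
r=78=1001110 popcount=4 -> skip
r=79=1001111 popcount=5 -> KEEP
r=80=1010000 popcount=2 -> skip
r=81=1010001 popcount=3 -> skip
r=82=1010010 popcount=3 -> skip
r=83=1010011 popcount=4 -> skip
r=84=1010100 popcount=3 -> skip
r=85=1010101 popcount=4 -> skip
r=86=1010110 popcount=4 -> skip
r=87=1010111 popcount=5 -> KEEP
r=88=1011000 popcount=3 -> skip
r=89=1011001 popcount=4 -> skip
r=90=1011010 popcount=4 -> skip
r=91=1011011 popcount=5 -> KEEP
r=92=1011100 popcount=4 -> skip
r=93=1011101 popcount=5 -> KEEP
r=94=1011110 popcount=5 -> KEEP
r=95=1011111 popcount=6 -> skip
r=96=1100000 popcount=2 -> skip
r=97=1100001 popcount=3 -> skip
r=98=1100010 popcount=3 -> skip
r=99=1100011 popcount=4 -> skip
Kept rows: 47 55 59 61 62 79 87 91 93 94

Answer: 47 55 59 61 62 79 87 91 93 94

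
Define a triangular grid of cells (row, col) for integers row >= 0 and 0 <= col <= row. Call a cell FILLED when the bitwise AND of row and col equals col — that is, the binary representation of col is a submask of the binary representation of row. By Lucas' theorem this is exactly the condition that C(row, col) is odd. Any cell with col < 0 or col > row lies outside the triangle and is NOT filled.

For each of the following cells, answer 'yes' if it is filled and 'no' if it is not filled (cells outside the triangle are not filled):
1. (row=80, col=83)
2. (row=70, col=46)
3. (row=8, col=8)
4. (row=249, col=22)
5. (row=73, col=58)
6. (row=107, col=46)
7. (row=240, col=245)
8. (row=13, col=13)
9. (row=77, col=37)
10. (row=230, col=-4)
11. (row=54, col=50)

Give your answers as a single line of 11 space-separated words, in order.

(80,83): col outside [0, 80] -> not filled
(70,46): row=0b1000110, col=0b101110, row AND col = 0b110 = 6; 6 != 46 -> empty
(8,8): row=0b1000, col=0b1000, row AND col = 0b1000 = 8; 8 == 8 -> filled
(249,22): row=0b11111001, col=0b10110, row AND col = 0b10000 = 16; 16 != 22 -> empty
(73,58): row=0b1001001, col=0b111010, row AND col = 0b1000 = 8; 8 != 58 -> empty
(107,46): row=0b1101011, col=0b101110, row AND col = 0b101010 = 42; 42 != 46 -> empty
(240,245): col outside [0, 240] -> not filled
(13,13): row=0b1101, col=0b1101, row AND col = 0b1101 = 13; 13 == 13 -> filled
(77,37): row=0b1001101, col=0b100101, row AND col = 0b101 = 5; 5 != 37 -> empty
(230,-4): col outside [0, 230] -> not filled
(54,50): row=0b110110, col=0b110010, row AND col = 0b110010 = 50; 50 == 50 -> filled

Answer: no no yes no no no no yes no no yes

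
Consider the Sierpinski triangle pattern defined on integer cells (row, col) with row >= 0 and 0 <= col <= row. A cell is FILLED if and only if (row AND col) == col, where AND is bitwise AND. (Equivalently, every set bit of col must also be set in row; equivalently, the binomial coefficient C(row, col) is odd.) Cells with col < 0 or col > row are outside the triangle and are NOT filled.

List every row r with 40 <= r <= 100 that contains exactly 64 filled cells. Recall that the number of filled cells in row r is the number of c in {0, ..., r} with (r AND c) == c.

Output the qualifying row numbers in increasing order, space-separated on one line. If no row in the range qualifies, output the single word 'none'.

Row r has 2^popcount(r) filled cells, so we need popcount(r) = log2(64) = 6.
Scan r = 40..100 and keep those with exactly 6 one-bits:
r=40=101000 popcount=2 -> skip
r=41=101001 popcount=3 -> skip
r=42=101010 popcount=3 -> skip
r=43=101011 popcount=4 -> skip
r=44=101100 popcount=3 -> skip
r=45=101101 popcount=4 -> skip
r=46=101110 popcount=4 -> skip
r=47=101111 popcount=5 -> skip
r=48=110000 popcount=2 -> skip
r=49=110001 popcount=3 -> skip
r=50=110010 popcount=3 -> skip
r=51=110011 popcount=4 -> skip
r=52=110100 popcount=3 -> skip
r=53=110101 popcount=4 -> skip
r=54=110110 popcount=4 -> skip
r=55=110111 popcount=5 -> skip
r=56=111000 popcount=3 -> skip
r=57=111001 popcount=4 -> skip
r=58=111010 popcount=4 -> skip
r=59=111011 popcount=5 -> skip
r=60=111100 popcount=4 -> skip
r=61=111101 popcount=5 -> skip
r=62=111110 popcount=5 -> skip
r=63=111111 popcount=6 -> KEEP
r=64=1000000 popcount=1 -> skip
r=65=1000001 popcount=2 -> skip
r=66=1000010 popcount=2 -> skip
r=67=1000011 popcount=3 -> skip
r=68=1000100 popcount=2 -> skip
r=69=1000101 popcount=3 -> skip
r=70=1000110 popcount=3 -> skip
r=71=1000111 popcount=4 -> skip
r=72=1001000 popcount=2 -> skip
r=73=1001001 popcount=3 -> skip
r=74=1001010 popcount=3 -> skip
r=75=1001011 popcount=4 -> skip
r=76=1001100 popcount=3 -> skip
r=77=1001101 popcount=4 -> skip
r=78=1001110 popcount=4 -> skip
r=79=1001111 popcount=5 -> skip
r=80=1010000 popcount=2 -> skip
r=81=1010001 popcount=3 -> skip
r=82=1010010 popcount=3 -> skip
r=83=1010011 popcount=4 -> skip
r=84=1010100 popcount=3 -> skip
r=85=1010101 popcount=4 -> skip
r=86=1010110 popcount=4 -> skip
r=87=1010111 popcount=5 -> skip
r=88=1011000 popcount=3 -> skip
r=89=1011001 popcount=4 -> skip
r=90=1011010 popcount=4 -> skip
r=91=1011011 popcount=5 -> skip
r=92=1011100 popcount=4 -> skip
r=93=1011101 popcount=5 -> skip
r=94=1011110 popcount=5 -> skip
r=95=1011111 popcount=6 -> KEEP
r=96=1100000 popcount=2 -> skip
r=97=1100001 popcount=3 -> skip
r=98=1100010 popcount=3 -> skip
r=99=1100011 popcount=4 -> skip
r=100=1100100 popcount=3 -> skip
Kept rows: 63 95

Answer: 63 95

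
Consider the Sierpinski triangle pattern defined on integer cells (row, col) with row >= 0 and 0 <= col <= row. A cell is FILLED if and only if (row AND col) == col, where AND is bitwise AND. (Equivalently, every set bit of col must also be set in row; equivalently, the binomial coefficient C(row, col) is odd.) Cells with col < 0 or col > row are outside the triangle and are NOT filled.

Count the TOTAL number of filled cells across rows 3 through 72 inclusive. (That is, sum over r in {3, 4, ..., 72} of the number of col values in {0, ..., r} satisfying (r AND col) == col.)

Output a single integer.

r3=11 pc2: +4 =4
r4=100 pc1: +2 =6
r5=101 pc2: +4 =10
r6=110 pc2: +4 =14
r7=111 pc3: +8 =22
r8=1000 pc1: +2 =24
r9=1001 pc2: +4 =28
r10=1010 pc2: +4 =32
r11=1011 pc3: +8 =40
r12=1100 pc2: +4 =44
r13=1101 pc3: +8 =52
r14=1110 pc3: +8 =60
r15=1111 pc4: +16 =76
r16=10000 pc1: +2 =78
r17=10001 pc2: +4 =82
r18=10010 pc2: +4 =86
r19=10011 pc3: +8 =94
r20=10100 pc2: +4 =98
r21=10101 pc3: +8 =106
r22=10110 pc3: +8 =114
r23=10111 pc4: +16 =130
r24=11000 pc2: +4 =134
r25=11001 pc3: +8 =142
r26=11010 pc3: +8 =150
r27=11011 pc4: +16 =166
r28=11100 pc3: +8 =174
r29=11101 pc4: +16 =190
r30=11110 pc4: +16 =206
r31=11111 pc5: +32 =238
r32=100000 pc1: +2 =240
r33=100001 pc2: +4 =244
r34=100010 pc2: +4 =248
r35=100011 pc3: +8 =256
r36=100100 pc2: +4 =260
r37=100101 pc3: +8 =268
r38=100110 pc3: +8 =276
r39=100111 pc4: +16 =292
r40=101000 pc2: +4 =296
r41=101001 pc3: +8 =304
r42=101010 pc3: +8 =312
r43=101011 pc4: +16 =328
r44=101100 pc3: +8 =336
r45=101101 pc4: +16 =352
r46=101110 pc4: +16 =368
r47=101111 pc5: +32 =400
r48=110000 pc2: +4 =404
r49=110001 pc3: +8 =412
r50=110010 pc3: +8 =420
r51=110011 pc4: +16 =436
r52=110100 pc3: +8 =444
r53=110101 pc4: +16 =460
r54=110110 pc4: +16 =476
r55=110111 pc5: +32 =508
r56=111000 pc3: +8 =516
r57=111001 pc4: +16 =532
r58=111010 pc4: +16 =548
r59=111011 pc5: +32 =580
r60=111100 pc4: +16 =596
r61=111101 pc5: +32 =628
r62=111110 pc5: +32 =660
r63=111111 pc6: +64 =724
r64=1000000 pc1: +2 =726
r65=1000001 pc2: +4 =730
r66=1000010 pc2: +4 =734
r67=1000011 pc3: +8 =742
r68=1000100 pc2: +4 =746
r69=1000101 pc3: +8 =754
r70=1000110 pc3: +8 =762
r71=1000111 pc4: +16 =778
r72=1001000 pc2: +4 =782

Answer: 782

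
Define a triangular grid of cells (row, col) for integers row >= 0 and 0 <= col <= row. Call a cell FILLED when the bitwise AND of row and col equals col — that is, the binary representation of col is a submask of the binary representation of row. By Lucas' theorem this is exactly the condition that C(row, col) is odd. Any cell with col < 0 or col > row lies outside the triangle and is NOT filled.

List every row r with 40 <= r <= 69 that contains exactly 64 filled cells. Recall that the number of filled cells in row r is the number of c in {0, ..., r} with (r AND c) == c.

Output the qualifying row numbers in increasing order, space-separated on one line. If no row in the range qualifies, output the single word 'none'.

Row r has 2^popcount(r) filled cells, so we need popcount(r) = log2(64) = 6.
Scan r = 40..69 and keep those with exactly 6 one-bits:
r=40=101000 popcount=2 -> skip
r=41=101001 popcount=3 -> skip
r=42=101010 popcount=3 -> skip
r=43=101011 popcount=4 -> skip
r=44=101100 popcount=3 -> skip
r=45=101101 popcount=4 -> skip
r=46=101110 popcount=4 -> skip
r=47=101111 popcount=5 -> skip
r=48=110000 popcount=2 -> skip
r=49=110001 popcount=3 -> skip
r=50=110010 popcount=3 -> skip
r=51=110011 popcount=4 -> skip
r=52=110100 popcount=3 -> skip
r=53=110101 popcount=4 -> skip
r=54=110110 popcount=4 -> skip
r=55=110111 popcount=5 -> skip
r=56=111000 popcount=3 -> skip
r=57=111001 popcount=4 -> skip
r=58=111010 popcount=4 -> skip
r=59=111011 popcount=5 -> skip
r=60=111100 popcount=4 -> skip
r=61=111101 popcount=5 -> skip
r=62=111110 popcount=5 -> skip
r=63=111111 popcount=6 -> KEEP
r=64=1000000 popcount=1 -> skip
r=65=1000001 popcount=2 -> skip
r=66=1000010 popcount=2 -> skip
r=67=1000011 popcount=3 -> skip
r=68=1000100 popcount=2 -> skip
r=69=1000101 popcount=3 -> skip
Kept rows: 63

Answer: 63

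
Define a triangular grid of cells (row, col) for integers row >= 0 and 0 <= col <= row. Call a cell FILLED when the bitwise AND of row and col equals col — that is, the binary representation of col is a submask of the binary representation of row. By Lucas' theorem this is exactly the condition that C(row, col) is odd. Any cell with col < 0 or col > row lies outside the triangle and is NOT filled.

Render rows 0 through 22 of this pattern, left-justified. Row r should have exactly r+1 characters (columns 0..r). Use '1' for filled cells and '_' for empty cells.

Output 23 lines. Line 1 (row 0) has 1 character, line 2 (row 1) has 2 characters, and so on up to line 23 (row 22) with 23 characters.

r0=0: 1
r1=1: 11
r2=10: 1_1
r3=11: 1111
r4=100: 1___1
r5=101: 11__11
r6=110: 1_1_1_1
r7=111: 11111111
r8=1000: 1_______1
r9=1001: 11______11
r10=1010: 1_1_____1_1
r11=1011: 1111____1111
r12=1100: 1___1___1___1
r13=1101: 11__11__11__11
r14=1110: 1_1_1_1_1_1_1_1
r15=1111: 1111111111111111
r16=10000: 1_______________1
r17=10001: 11______________11
r18=10010: 1_1_____________1_1
r19=10011: 1111____________1111
r20=10100: 1___1___________1___1
r21=10101: 11__11__________11__11
r22=10110: 1_1_1_1_________1_1_1_1

Answer: 1
11
1_1
1111
1___1
11__11
1_1_1_1
11111111
1_______1
11______11
1_1_____1_1
1111____1111
1___1___1___1
11__11__11__11
1_1_1_1_1_1_1_1
1111111111111111
1_______________1
11______________11
1_1_____________1_1
1111____________1111
1___1___________1___1
11__11__________11__11
1_1_1_1_________1_1_1_1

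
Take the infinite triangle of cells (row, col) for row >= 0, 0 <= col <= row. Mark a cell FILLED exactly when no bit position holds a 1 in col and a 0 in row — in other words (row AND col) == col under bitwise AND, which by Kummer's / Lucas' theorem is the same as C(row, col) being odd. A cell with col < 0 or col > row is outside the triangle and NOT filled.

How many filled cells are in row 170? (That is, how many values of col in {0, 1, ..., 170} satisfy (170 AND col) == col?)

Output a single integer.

170 in binary = 10101010
popcount(170) = number of 1-bits in 10101010 = 4
A col c satisfies (170 AND c) == c iff every set bit of c is also set in 170; each of the 4 set bits of 170 can independently be on or off in c.
count = 2^4 = 16

Answer: 16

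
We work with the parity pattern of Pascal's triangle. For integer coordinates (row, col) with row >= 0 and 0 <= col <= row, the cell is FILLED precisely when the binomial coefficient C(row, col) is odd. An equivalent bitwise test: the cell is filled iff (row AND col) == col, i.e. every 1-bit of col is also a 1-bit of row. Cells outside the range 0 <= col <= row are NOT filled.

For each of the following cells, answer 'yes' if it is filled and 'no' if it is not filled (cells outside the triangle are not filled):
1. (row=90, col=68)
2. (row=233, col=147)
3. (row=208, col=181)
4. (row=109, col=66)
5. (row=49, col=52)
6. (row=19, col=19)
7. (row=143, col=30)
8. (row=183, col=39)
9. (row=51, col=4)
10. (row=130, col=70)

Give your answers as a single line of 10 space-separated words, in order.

Answer: no no no no no yes no yes no no

Derivation:
(90,68): row=0b1011010, col=0b1000100, row AND col = 0b1000000 = 64; 64 != 68 -> empty
(233,147): row=0b11101001, col=0b10010011, row AND col = 0b10000001 = 129; 129 != 147 -> empty
(208,181): row=0b11010000, col=0b10110101, row AND col = 0b10010000 = 144; 144 != 181 -> empty
(109,66): row=0b1101101, col=0b1000010, row AND col = 0b1000000 = 64; 64 != 66 -> empty
(49,52): col outside [0, 49] -> not filled
(19,19): row=0b10011, col=0b10011, row AND col = 0b10011 = 19; 19 == 19 -> filled
(143,30): row=0b10001111, col=0b11110, row AND col = 0b1110 = 14; 14 != 30 -> empty
(183,39): row=0b10110111, col=0b100111, row AND col = 0b100111 = 39; 39 == 39 -> filled
(51,4): row=0b110011, col=0b100, row AND col = 0b0 = 0; 0 != 4 -> empty
(130,70): row=0b10000010, col=0b1000110, row AND col = 0b10 = 2; 2 != 70 -> empty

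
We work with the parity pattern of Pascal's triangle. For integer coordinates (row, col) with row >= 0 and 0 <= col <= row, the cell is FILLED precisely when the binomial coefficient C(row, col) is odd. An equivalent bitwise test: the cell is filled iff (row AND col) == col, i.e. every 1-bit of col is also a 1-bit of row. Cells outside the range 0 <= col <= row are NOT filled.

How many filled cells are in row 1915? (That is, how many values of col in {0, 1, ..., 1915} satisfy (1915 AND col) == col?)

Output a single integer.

1915 in binary = 11101111011
popcount(1915) = number of 1-bits in 11101111011 = 9
A col c satisfies (1915 AND c) == c iff every set bit of c is also set in 1915; each of the 9 set bits of 1915 can independently be on or off in c.
count = 2^9 = 512

Answer: 512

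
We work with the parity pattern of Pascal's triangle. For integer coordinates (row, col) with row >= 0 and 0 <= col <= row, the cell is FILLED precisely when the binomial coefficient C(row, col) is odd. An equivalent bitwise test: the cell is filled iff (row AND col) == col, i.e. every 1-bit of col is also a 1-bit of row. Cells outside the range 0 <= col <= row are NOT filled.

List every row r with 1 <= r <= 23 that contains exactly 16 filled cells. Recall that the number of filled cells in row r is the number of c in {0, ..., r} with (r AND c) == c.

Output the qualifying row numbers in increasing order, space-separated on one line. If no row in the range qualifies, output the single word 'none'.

Answer: 15 23

Derivation:
Row r has 2^popcount(r) filled cells, so we need popcount(r) = log2(16) = 4.
Scan r = 1..23 and keep those with exactly 4 one-bits:
r=1=1 popcount=1 -> skip
r=2=10 popcount=1 -> skip
r=3=11 popcount=2 -> skip
r=4=100 popcount=1 -> skip
r=5=101 popcount=2 -> skip
r=6=110 popcount=2 -> skip
r=7=111 popcount=3 -> skip
r=8=1000 popcount=1 -> skip
r=9=1001 popcount=2 -> skip
r=10=1010 popcount=2 -> skip
r=11=1011 popcount=3 -> skip
r=12=1100 popcount=2 -> skip
r=13=1101 popcount=3 -> skip
r=14=1110 popcount=3 -> skip
r=15=1111 popcount=4 -> KEEP
r=16=10000 popcount=1 -> skip
r=17=10001 popcount=2 -> skip
r=18=10010 popcount=2 -> skip
r=19=10011 popcount=3 -> skip
r=20=10100 popcount=2 -> skip
r=21=10101 popcount=3 -> skip
r=22=10110 popcount=3 -> skip
r=23=10111 popcount=4 -> KEEP
Kept rows: 15 23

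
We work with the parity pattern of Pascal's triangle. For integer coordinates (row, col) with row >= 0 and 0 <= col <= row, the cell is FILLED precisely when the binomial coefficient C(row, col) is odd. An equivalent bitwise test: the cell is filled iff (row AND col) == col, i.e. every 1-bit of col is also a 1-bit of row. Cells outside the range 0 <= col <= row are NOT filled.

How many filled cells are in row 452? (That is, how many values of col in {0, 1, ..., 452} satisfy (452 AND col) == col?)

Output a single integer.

Answer: 16

Derivation:
452 in binary = 111000100
popcount(452) = number of 1-bits in 111000100 = 4
A col c satisfies (452 AND c) == c iff every set bit of c is also set in 452; each of the 4 set bits of 452 can independently be on or off in c.
count = 2^4 = 16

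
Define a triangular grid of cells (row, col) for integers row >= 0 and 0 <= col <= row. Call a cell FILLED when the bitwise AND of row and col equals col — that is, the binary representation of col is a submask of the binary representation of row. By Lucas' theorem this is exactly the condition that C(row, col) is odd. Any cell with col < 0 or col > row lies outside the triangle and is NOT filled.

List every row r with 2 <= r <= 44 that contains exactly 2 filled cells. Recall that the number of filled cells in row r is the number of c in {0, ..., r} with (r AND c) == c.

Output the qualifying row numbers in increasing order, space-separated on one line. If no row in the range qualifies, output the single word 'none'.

Answer: 2 4 8 16 32

Derivation:
Row r has 2^popcount(r) filled cells, so we need popcount(r) = log2(2) = 1.
Scan r = 2..44 and keep those with exactly 1 one-bits:
r=2=10 popcount=1 -> KEEP
r=3=11 popcount=2 -> skip
r=4=100 popcount=1 -> KEEP
r=5=101 popcount=2 -> skip
r=6=110 popcount=2 -> skip
r=7=111 popcount=3 -> skip
r=8=1000 popcount=1 -> KEEP
r=9=1001 popcount=2 -> skip
r=10=1010 popcount=2 -> skip
r=11=1011 popcount=3 -> skip
r=12=1100 popcount=2 -> skip
r=13=1101 popcount=3 -> skip
r=14=1110 popcount=3 -> skip
r=15=1111 popcount=4 -> skip
r=16=10000 popcount=1 -> KEEP
r=17=10001 popcount=2 -> skip
r=18=10010 popcount=2 -> skip
r=19=10011 popcount=3 -> skip
r=20=10100 popcount=2 -> skip
r=21=10101 popcount=3 -> skip
r=22=10110 popcount=3 -> skip
r=23=10111 popcount=4 -> skip
r=24=11000 popcount=2 -> skip
r=25=11001 popcount=3 -> skip
r=26=11010 popcount=3 -> skip
r=27=11011 popcount=4 -> skip
r=28=11100 popcount=3 -> skip
r=29=11101 popcount=4 -> skip
r=30=11110 popcount=4 -> skip
r=31=11111 popcount=5 -> skip
r=32=100000 popcount=1 -> KEEP
r=33=100001 popcount=2 -> skip
r=34=100010 popcount=2 -> skip
r=35=100011 popcount=3 -> skip
r=36=100100 popcount=2 -> skip
r=37=100101 popcount=3 -> skip
r=38=100110 popcount=3 -> skip
r=39=100111 popcount=4 -> skip
r=40=101000 popcount=2 -> skip
r=41=101001 popcount=3 -> skip
r=42=101010 popcount=3 -> skip
r=43=101011 popcount=4 -> skip
r=44=101100 popcount=3 -> skip
Kept rows: 2 4 8 16 32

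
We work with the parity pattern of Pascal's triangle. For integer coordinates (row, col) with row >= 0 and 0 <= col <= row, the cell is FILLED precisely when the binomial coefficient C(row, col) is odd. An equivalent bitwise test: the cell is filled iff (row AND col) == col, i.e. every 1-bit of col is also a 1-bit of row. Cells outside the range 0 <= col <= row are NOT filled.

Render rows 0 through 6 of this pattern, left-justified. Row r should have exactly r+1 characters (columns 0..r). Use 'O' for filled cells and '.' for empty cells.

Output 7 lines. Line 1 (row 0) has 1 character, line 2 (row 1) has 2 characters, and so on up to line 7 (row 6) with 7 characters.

Answer: O
OO
O.O
OOOO
O...O
OO..OO
O.O.O.O

Derivation:
r0=0: O
r1=1: OO
r2=10: O.O
r3=11: OOOO
r4=100: O...O
r5=101: OO..OO
r6=110: O.O.O.O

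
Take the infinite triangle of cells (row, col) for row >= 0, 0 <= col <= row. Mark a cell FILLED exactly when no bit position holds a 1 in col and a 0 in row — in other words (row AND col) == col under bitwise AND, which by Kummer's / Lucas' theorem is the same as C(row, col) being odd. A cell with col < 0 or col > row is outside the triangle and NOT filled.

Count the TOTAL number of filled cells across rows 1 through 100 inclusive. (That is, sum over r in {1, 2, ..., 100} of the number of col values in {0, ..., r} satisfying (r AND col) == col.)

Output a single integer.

Answer: 1258

Derivation:
r1=1 pc1: +2 =2
r2=10 pc1: +2 =4
r3=11 pc2: +4 =8
r4=100 pc1: +2 =10
r5=101 pc2: +4 =14
r6=110 pc2: +4 =18
r7=111 pc3: +8 =26
r8=1000 pc1: +2 =28
r9=1001 pc2: +4 =32
r10=1010 pc2: +4 =36
r11=1011 pc3: +8 =44
r12=1100 pc2: +4 =48
r13=1101 pc3: +8 =56
r14=1110 pc3: +8 =64
r15=1111 pc4: +16 =80
r16=10000 pc1: +2 =82
r17=10001 pc2: +4 =86
r18=10010 pc2: +4 =90
r19=10011 pc3: +8 =98
r20=10100 pc2: +4 =102
r21=10101 pc3: +8 =110
r22=10110 pc3: +8 =118
r23=10111 pc4: +16 =134
r24=11000 pc2: +4 =138
r25=11001 pc3: +8 =146
r26=11010 pc3: +8 =154
r27=11011 pc4: +16 =170
r28=11100 pc3: +8 =178
r29=11101 pc4: +16 =194
r30=11110 pc4: +16 =210
r31=11111 pc5: +32 =242
r32=100000 pc1: +2 =244
r33=100001 pc2: +4 =248
r34=100010 pc2: +4 =252
r35=100011 pc3: +8 =260
r36=100100 pc2: +4 =264
r37=100101 pc3: +8 =272
r38=100110 pc3: +8 =280
r39=100111 pc4: +16 =296
r40=101000 pc2: +4 =300
r41=101001 pc3: +8 =308
r42=101010 pc3: +8 =316
r43=101011 pc4: +16 =332
r44=101100 pc3: +8 =340
r45=101101 pc4: +16 =356
r46=101110 pc4: +16 =372
r47=101111 pc5: +32 =404
r48=110000 pc2: +4 =408
r49=110001 pc3: +8 =416
r50=110010 pc3: +8 =424
r51=110011 pc4: +16 =440
r52=110100 pc3: +8 =448
r53=110101 pc4: +16 =464
r54=110110 pc4: +16 =480
r55=110111 pc5: +32 =512
r56=111000 pc3: +8 =520
r57=111001 pc4: +16 =536
r58=111010 pc4: +16 =552
r59=111011 pc5: +32 =584
r60=111100 pc4: +16 =600
r61=111101 pc5: +32 =632
r62=111110 pc5: +32 =664
r63=111111 pc6: +64 =728
r64=1000000 pc1: +2 =730
r65=1000001 pc2: +4 =734
r66=1000010 pc2: +4 =738
r67=1000011 pc3: +8 =746
r68=1000100 pc2: +4 =750
r69=1000101 pc3: +8 =758
r70=1000110 pc3: +8 =766
r71=1000111 pc4: +16 =782
r72=1001000 pc2: +4 =786
r73=1001001 pc3: +8 =794
r74=1001010 pc3: +8 =802
r75=1001011 pc4: +16 =818
r76=1001100 pc3: +8 =826
r77=1001101 pc4: +16 =842
r78=1001110 pc4: +16 =858
r79=1001111 pc5: +32 =890
r80=1010000 pc2: +4 =894
r81=1010001 pc3: +8 =902
r82=1010010 pc3: +8 =910
r83=1010011 pc4: +16 =926
r84=1010100 pc3: +8 =934
r85=1010101 pc4: +16 =950
r86=1010110 pc4: +16 =966
r87=1010111 pc5: +32 =998
r88=1011000 pc3: +8 =1006
r89=1011001 pc4: +16 =1022
r90=1011010 pc4: +16 =1038
r91=1011011 pc5: +32 =1070
r92=1011100 pc4: +16 =1086
r93=1011101 pc5: +32 =1118
r94=1011110 pc5: +32 =1150
r95=1011111 pc6: +64 =1214
r96=1100000 pc2: +4 =1218
r97=1100001 pc3: +8 =1226
r98=1100010 pc3: +8 =1234
r99=1100011 pc4: +16 =1250
r100=1100100 pc3: +8 =1258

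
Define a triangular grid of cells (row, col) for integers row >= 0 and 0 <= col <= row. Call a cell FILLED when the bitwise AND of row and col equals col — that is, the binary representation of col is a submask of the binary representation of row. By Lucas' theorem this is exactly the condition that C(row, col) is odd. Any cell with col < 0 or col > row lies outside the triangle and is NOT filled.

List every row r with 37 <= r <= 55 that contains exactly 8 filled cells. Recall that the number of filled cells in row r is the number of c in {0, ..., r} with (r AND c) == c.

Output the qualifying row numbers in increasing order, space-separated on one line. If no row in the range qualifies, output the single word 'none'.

Row r has 2^popcount(r) filled cells, so we need popcount(r) = log2(8) = 3.
Scan r = 37..55 and keep those with exactly 3 one-bits:
r=37=100101 popcount=3 -> KEEP
r=38=100110 popcount=3 -> KEEP
r=39=100111 popcount=4 -> skip
r=40=101000 popcount=2 -> skip
r=41=101001 popcount=3 -> KEEP
r=42=101010 popcount=3 -> KEEP
r=43=101011 popcount=4 -> skip
r=44=101100 popcount=3 -> KEEP
r=45=101101 popcount=4 -> skip
r=46=101110 popcount=4 -> skip
r=47=101111 popcount=5 -> skip
r=48=110000 popcount=2 -> skip
r=49=110001 popcount=3 -> KEEP
r=50=110010 popcount=3 -> KEEP
r=51=110011 popcount=4 -> skip
r=52=110100 popcount=3 -> KEEP
r=53=110101 popcount=4 -> skip
r=54=110110 popcount=4 -> skip
r=55=110111 popcount=5 -> skip
Kept rows: 37 38 41 42 44 49 50 52

Answer: 37 38 41 42 44 49 50 52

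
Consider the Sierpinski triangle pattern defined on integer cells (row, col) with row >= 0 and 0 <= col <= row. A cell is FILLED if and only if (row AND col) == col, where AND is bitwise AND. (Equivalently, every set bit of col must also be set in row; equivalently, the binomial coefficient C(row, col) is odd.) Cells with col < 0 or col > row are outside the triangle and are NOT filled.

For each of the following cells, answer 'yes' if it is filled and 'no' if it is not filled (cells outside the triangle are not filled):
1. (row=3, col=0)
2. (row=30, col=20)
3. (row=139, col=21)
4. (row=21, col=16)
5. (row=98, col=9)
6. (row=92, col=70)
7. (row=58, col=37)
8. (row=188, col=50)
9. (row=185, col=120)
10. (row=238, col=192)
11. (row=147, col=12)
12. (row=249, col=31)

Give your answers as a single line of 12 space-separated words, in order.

(3,0): row=0b11, col=0b0, row AND col = 0b0 = 0; 0 == 0 -> filled
(30,20): row=0b11110, col=0b10100, row AND col = 0b10100 = 20; 20 == 20 -> filled
(139,21): row=0b10001011, col=0b10101, row AND col = 0b1 = 1; 1 != 21 -> empty
(21,16): row=0b10101, col=0b10000, row AND col = 0b10000 = 16; 16 == 16 -> filled
(98,9): row=0b1100010, col=0b1001, row AND col = 0b0 = 0; 0 != 9 -> empty
(92,70): row=0b1011100, col=0b1000110, row AND col = 0b1000100 = 68; 68 != 70 -> empty
(58,37): row=0b111010, col=0b100101, row AND col = 0b100000 = 32; 32 != 37 -> empty
(188,50): row=0b10111100, col=0b110010, row AND col = 0b110000 = 48; 48 != 50 -> empty
(185,120): row=0b10111001, col=0b1111000, row AND col = 0b111000 = 56; 56 != 120 -> empty
(238,192): row=0b11101110, col=0b11000000, row AND col = 0b11000000 = 192; 192 == 192 -> filled
(147,12): row=0b10010011, col=0b1100, row AND col = 0b0 = 0; 0 != 12 -> empty
(249,31): row=0b11111001, col=0b11111, row AND col = 0b11001 = 25; 25 != 31 -> empty

Answer: yes yes no yes no no no no no yes no no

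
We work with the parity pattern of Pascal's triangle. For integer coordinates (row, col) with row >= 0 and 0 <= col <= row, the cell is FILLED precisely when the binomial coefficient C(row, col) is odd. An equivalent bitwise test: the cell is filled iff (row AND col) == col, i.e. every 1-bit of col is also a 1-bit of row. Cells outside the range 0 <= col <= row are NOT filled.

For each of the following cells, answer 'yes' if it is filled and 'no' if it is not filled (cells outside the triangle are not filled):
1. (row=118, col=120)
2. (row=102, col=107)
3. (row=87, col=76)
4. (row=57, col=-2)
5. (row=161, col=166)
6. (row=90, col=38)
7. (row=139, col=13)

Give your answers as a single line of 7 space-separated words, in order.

Answer: no no no no no no no

Derivation:
(118,120): col outside [0, 118] -> not filled
(102,107): col outside [0, 102] -> not filled
(87,76): row=0b1010111, col=0b1001100, row AND col = 0b1000100 = 68; 68 != 76 -> empty
(57,-2): col outside [0, 57] -> not filled
(161,166): col outside [0, 161] -> not filled
(90,38): row=0b1011010, col=0b100110, row AND col = 0b10 = 2; 2 != 38 -> empty
(139,13): row=0b10001011, col=0b1101, row AND col = 0b1001 = 9; 9 != 13 -> empty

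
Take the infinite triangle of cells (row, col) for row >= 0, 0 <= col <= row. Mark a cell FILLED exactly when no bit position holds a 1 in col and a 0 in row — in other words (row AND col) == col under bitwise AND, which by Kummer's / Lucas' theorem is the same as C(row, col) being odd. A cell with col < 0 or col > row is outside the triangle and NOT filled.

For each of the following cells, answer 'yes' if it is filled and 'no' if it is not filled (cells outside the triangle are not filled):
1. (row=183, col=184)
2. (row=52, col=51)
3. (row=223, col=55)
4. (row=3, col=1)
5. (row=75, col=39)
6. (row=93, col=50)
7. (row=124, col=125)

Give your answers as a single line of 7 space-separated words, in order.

Answer: no no no yes no no no

Derivation:
(183,184): col outside [0, 183] -> not filled
(52,51): row=0b110100, col=0b110011, row AND col = 0b110000 = 48; 48 != 51 -> empty
(223,55): row=0b11011111, col=0b110111, row AND col = 0b10111 = 23; 23 != 55 -> empty
(3,1): row=0b11, col=0b1, row AND col = 0b1 = 1; 1 == 1 -> filled
(75,39): row=0b1001011, col=0b100111, row AND col = 0b11 = 3; 3 != 39 -> empty
(93,50): row=0b1011101, col=0b110010, row AND col = 0b10000 = 16; 16 != 50 -> empty
(124,125): col outside [0, 124] -> not filled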